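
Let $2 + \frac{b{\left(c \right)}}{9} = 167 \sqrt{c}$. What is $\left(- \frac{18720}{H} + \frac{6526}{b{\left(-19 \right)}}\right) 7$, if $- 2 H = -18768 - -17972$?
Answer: $- \frac{312486665036}{949041945} - \frac{7628894 i \sqrt{19}}{4769055} \approx -329.27 - 6.9728 i$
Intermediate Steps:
$H = 398$ ($H = - \frac{-18768 - -17972}{2} = - \frac{-18768 + 17972}{2} = \left(- \frac{1}{2}\right) \left(-796\right) = 398$)
$b{\left(c \right)} = -18 + 1503 \sqrt{c}$ ($b{\left(c \right)} = -18 + 9 \cdot 167 \sqrt{c} = -18 + 1503 \sqrt{c}$)
$\left(- \frac{18720}{H} + \frac{6526}{b{\left(-19 \right)}}\right) 7 = \left(- \frac{18720}{398} + \frac{6526}{-18 + 1503 \sqrt{-19}}\right) 7 = \left(\left(-18720\right) \frac{1}{398} + \frac{6526}{-18 + 1503 i \sqrt{19}}\right) 7 = \left(- \frac{9360}{199} + \frac{6526}{-18 + 1503 i \sqrt{19}}\right) 7 = - \frac{65520}{199} + \frac{45682}{-18 + 1503 i \sqrt{19}}$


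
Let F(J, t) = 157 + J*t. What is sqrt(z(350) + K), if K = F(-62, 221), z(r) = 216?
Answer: 3*I*sqrt(1481) ≈ 115.45*I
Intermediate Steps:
K = -13545 (K = 157 - 62*221 = 157 - 13702 = -13545)
sqrt(z(350) + K) = sqrt(216 - 13545) = sqrt(-13329) = 3*I*sqrt(1481)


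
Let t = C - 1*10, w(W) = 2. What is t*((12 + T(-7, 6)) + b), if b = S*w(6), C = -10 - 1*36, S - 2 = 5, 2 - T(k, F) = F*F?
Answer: 448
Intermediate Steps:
T(k, F) = 2 - F² (T(k, F) = 2 - F*F = 2 - F²)
S = 7 (S = 2 + 5 = 7)
C = -46 (C = -10 - 36 = -46)
t = -56 (t = -46 - 1*10 = -46 - 10 = -56)
b = 14 (b = 7*2 = 14)
t*((12 + T(-7, 6)) + b) = -56*((12 + (2 - 1*6²)) + 14) = -56*((12 + (2 - 1*36)) + 14) = -56*((12 + (2 - 36)) + 14) = -56*((12 - 34) + 14) = -56*(-22 + 14) = -56*(-8) = 448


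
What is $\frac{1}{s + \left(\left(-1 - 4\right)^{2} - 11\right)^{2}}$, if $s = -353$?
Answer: $- \frac{1}{157} \approx -0.0063694$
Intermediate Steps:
$\frac{1}{s + \left(\left(-1 - 4\right)^{2} - 11\right)^{2}} = \frac{1}{-353 + \left(\left(-1 - 4\right)^{2} - 11\right)^{2}} = \frac{1}{-353 + \left(\left(-5\right)^{2} - 11\right)^{2}} = \frac{1}{-353 + \left(25 - 11\right)^{2}} = \frac{1}{-353 + 14^{2}} = \frac{1}{-353 + 196} = \frac{1}{-157} = - \frac{1}{157}$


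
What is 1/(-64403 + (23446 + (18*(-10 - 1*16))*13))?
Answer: -1/47041 ≈ -2.1258e-5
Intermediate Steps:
1/(-64403 + (23446 + (18*(-10 - 1*16))*13)) = 1/(-64403 + (23446 + (18*(-10 - 16))*13)) = 1/(-64403 + (23446 + (18*(-26))*13)) = 1/(-64403 + (23446 - 468*13)) = 1/(-64403 + (23446 - 6084)) = 1/(-64403 + 17362) = 1/(-47041) = -1/47041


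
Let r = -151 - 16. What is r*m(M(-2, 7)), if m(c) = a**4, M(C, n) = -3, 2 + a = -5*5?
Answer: -88750647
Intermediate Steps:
a = -27 (a = -2 - 5*5 = -2 - 25 = -27)
m(c) = 531441 (m(c) = (-27)**4 = 531441)
r = -167
r*m(M(-2, 7)) = -167*531441 = -88750647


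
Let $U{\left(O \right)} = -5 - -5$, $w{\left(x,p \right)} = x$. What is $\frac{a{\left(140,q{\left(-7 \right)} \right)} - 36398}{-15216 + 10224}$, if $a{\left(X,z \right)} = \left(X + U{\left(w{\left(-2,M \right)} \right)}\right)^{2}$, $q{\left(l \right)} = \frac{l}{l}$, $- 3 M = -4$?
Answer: $\frac{8399}{2496} \approx 3.365$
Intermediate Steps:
$M = \frac{4}{3}$ ($M = \left(- \frac{1}{3}\right) \left(-4\right) = \frac{4}{3} \approx 1.3333$)
$U{\left(O \right)} = 0$ ($U{\left(O \right)} = -5 + 5 = 0$)
$q{\left(l \right)} = 1$
$a{\left(X,z \right)} = X^{2}$ ($a{\left(X,z \right)} = \left(X + 0\right)^{2} = X^{2}$)
$\frac{a{\left(140,q{\left(-7 \right)} \right)} - 36398}{-15216 + 10224} = \frac{140^{2} - 36398}{-15216 + 10224} = \frac{19600 - 36398}{-4992} = \left(-16798\right) \left(- \frac{1}{4992}\right) = \frac{8399}{2496}$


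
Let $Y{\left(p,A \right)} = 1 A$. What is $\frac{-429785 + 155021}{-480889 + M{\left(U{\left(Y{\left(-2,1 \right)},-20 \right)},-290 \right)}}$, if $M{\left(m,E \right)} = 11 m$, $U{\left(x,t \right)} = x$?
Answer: $\frac{137382}{240439} \approx 0.57138$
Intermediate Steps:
$Y{\left(p,A \right)} = A$
$\frac{-429785 + 155021}{-480889 + M{\left(U{\left(Y{\left(-2,1 \right)},-20 \right)},-290 \right)}} = \frac{-429785 + 155021}{-480889 + 11 \cdot 1} = - \frac{274764}{-480889 + 11} = - \frac{274764}{-480878} = \left(-274764\right) \left(- \frac{1}{480878}\right) = \frac{137382}{240439}$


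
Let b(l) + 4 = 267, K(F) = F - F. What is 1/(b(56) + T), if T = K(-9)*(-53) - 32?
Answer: 1/231 ≈ 0.0043290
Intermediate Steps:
K(F) = 0
b(l) = 263 (b(l) = -4 + 267 = 263)
T = -32 (T = 0*(-53) - 32 = 0 - 32 = -32)
1/(b(56) + T) = 1/(263 - 32) = 1/231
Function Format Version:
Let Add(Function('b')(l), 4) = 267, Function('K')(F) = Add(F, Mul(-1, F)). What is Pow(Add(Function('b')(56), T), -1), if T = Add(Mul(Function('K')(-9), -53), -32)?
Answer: Rational(1, 231) ≈ 0.0043290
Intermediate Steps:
Function('K')(F) = 0
Function('b')(l) = 263 (Function('b')(l) = Add(-4, 267) = 263)
T = -32 (T = Add(Mul(0, -53), -32) = Add(0, -32) = -32)
Pow(Add(Function('b')(56), T), -1) = Pow(Add(263, -32), -1) = Pow(231, -1) = Rational(1, 231)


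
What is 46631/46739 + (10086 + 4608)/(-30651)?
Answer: 247501305/477532363 ≈ 0.51829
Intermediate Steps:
46631/46739 + (10086 + 4608)/(-30651) = 46631*(1/46739) + 14694*(-1/30651) = 46631/46739 - 4898/10217 = 247501305/477532363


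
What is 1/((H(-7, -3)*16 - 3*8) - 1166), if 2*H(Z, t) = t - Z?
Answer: -1/1158 ≈ -0.00086356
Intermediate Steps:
H(Z, t) = t/2 - Z/2 (H(Z, t) = (t - Z)/2 = t/2 - Z/2)
1/((H(-7, -3)*16 - 3*8) - 1166) = 1/((((½)*(-3) - ½*(-7))*16 - 3*8) - 1166) = 1/(((-3/2 + 7/2)*16 - 24) - 1166) = 1/((2*16 - 24) - 1166) = 1/((32 - 24) - 1166) = 1/(8 - 1166) = 1/(-1158) = -1/1158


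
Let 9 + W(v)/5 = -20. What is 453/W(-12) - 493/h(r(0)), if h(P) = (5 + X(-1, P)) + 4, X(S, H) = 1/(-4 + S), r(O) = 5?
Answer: -377357/6380 ≈ -59.147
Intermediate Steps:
W(v) = -145 (W(v) = -45 + 5*(-20) = -45 - 100 = -145)
h(P) = 44/5 (h(P) = (5 + 1/(-4 - 1)) + 4 = (5 + 1/(-5)) + 4 = (5 - ⅕) + 4 = 24/5 + 4 = 44/5)
453/W(-12) - 493/h(r(0)) = 453/(-145) - 493/44/5 = 453*(-1/145) - 493*5/44 = -453/145 - 2465/44 = -377357/6380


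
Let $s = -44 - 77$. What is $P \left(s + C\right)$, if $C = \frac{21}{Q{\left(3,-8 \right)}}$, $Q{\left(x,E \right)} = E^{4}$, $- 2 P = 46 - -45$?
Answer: $\frac{45099145}{8192} \approx 5505.3$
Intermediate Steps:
$P = - \frac{91}{2}$ ($P = - \frac{46 - -45}{2} = - \frac{46 + 45}{2} = \left(- \frac{1}{2}\right) 91 = - \frac{91}{2} \approx -45.5$)
$C = \frac{21}{4096}$ ($C = \frac{21}{\left(-8\right)^{4}} = \frac{21}{4096} \approx 0.005127$)
$s = -121$ ($s = -44 - 77 = -121$)
$P \left(s + C\right) = - \frac{91 \left(-121 + \frac{21}{4096}\right)}{2} = \left(- \frac{91}{2}\right) \left(- \frac{495595}{4096}\right) = \frac{45099145}{8192}$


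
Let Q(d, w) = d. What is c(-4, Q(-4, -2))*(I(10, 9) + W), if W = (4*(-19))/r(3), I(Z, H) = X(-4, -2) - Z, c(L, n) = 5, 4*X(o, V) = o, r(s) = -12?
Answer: -70/3 ≈ -23.333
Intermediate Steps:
X(o, V) = o/4
I(Z, H) = -1 - Z (I(Z, H) = (¼)*(-4) - Z = -1 - Z)
W = 19/3 (W = (4*(-19))/(-12) = -76*(-1/12) = 19/3 ≈ 6.3333)
c(-4, Q(-4, -2))*(I(10, 9) + W) = 5*((-1 - 1*10) + 19/3) = 5*((-1 - 10) + 19/3) = 5*(-11 + 19/3) = 5*(-14/3) = -70/3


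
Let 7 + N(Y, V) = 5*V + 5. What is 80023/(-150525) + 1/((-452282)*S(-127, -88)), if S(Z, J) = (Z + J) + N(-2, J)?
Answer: -2642086244753/4969821607650 ≈ -0.53163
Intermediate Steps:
N(Y, V) = -2 + 5*V (N(Y, V) = -7 + (5*V + 5) = -7 + (5 + 5*V) = -2 + 5*V)
S(Z, J) = -2 + Z + 6*J (S(Z, J) = (Z + J) + (-2 + 5*J) = (J + Z) + (-2 + 5*J) = -2 + Z + 6*J)
80023/(-150525) + 1/((-452282)*S(-127, -88)) = 80023/(-150525) + 1/((-452282)*(-2 - 127 + 6*(-88))) = 80023*(-1/150525) - 1/(452282*(-2 - 127 - 528)) = -80023/150525 - 1/452282/(-657) = -80023/150525 - 1/452282*(-1/657) = -80023/150525 + 1/297149274 = -2642086244753/4969821607650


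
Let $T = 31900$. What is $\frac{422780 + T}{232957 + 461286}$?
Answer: $\frac{454680}{694243} \approx 0.65493$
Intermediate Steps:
$\frac{422780 + T}{232957 + 461286} = \frac{422780 + 31900}{232957 + 461286} = \frac{454680}{694243}$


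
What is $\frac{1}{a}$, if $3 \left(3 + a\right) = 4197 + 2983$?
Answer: $\frac{3}{7171} \approx 0.00041835$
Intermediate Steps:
$a = \frac{7171}{3}$ ($a = -3 + \frac{4197 + 2983}{3} = -3 + \frac{1}{3} \cdot 7180 = -3 + \frac{7180}{3} = \frac{7171}{3} \approx 2390.3$)
$\frac{1}{a} = \frac{1}{\frac{7171}{3}} = \frac{3}{7171}$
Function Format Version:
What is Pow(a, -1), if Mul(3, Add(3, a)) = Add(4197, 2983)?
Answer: Rational(3, 7171) ≈ 0.00041835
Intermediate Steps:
a = Rational(7171, 3) (a = Add(-3, Mul(Rational(1, 3), Add(4197, 2983))) = Add(-3, Mul(Rational(1, 3), 7180)) = Add(-3, Rational(7180, 3)) = Rational(7171, 3) ≈ 2390.3)
Pow(a, -1) = Pow(Rational(7171, 3), -1) = Rational(3, 7171)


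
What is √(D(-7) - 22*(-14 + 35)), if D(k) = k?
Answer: I*√469 ≈ 21.656*I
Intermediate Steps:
√(D(-7) - 22*(-14 + 35)) = √(-7 - 22*(-14 + 35)) = √(-7 - 22*21) = √(-7 - 462) = √(-469) = I*√469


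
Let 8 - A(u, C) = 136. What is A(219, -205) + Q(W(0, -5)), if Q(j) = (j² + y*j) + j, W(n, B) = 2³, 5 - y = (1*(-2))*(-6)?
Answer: -112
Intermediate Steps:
y = -7 (y = 5 - 1*(-2)*(-6) = 5 - (-2)*(-6) = 5 - 1*12 = 5 - 12 = -7)
A(u, C) = -128 (A(u, C) = 8 - 1*136 = 8 - 136 = -128)
W(n, B) = 8
Q(j) = j² - 6*j (Q(j) = (j² - 7*j) + j = j² - 6*j)
A(219, -205) + Q(W(0, -5)) = -128 + 8*(-6 + 8) = -128 + 8*2 = -128 + 16 = -112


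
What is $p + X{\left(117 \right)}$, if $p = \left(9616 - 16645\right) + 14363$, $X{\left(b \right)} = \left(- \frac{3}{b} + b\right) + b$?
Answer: $\frac{295151}{39} \approx 7568.0$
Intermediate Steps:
$X{\left(b \right)} = - \frac{3}{b} + 2 b$ ($X{\left(b \right)} = \left(b - \frac{3}{b}\right) + b = - \frac{3}{b} + 2 b$)
$p = 7334$ ($p = -7029 + 14363 = 7334$)
$p + X{\left(117 \right)} = 7334 + \left(- \frac{3}{117} + 2 \cdot 117\right) = 7334 + \left(\left(-3\right) \frac{1}{117} + 234\right) = 7334 + \left(- \frac{1}{39} + 234\right) = 7334 + \frac{9125}{39} = \frac{295151}{39}$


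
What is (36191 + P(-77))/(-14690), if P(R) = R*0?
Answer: -36191/14690 ≈ -2.4636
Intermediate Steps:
P(R) = 0
(36191 + P(-77))/(-14690) = (36191 + 0)/(-14690) = 36191*(-1/14690) = -36191/14690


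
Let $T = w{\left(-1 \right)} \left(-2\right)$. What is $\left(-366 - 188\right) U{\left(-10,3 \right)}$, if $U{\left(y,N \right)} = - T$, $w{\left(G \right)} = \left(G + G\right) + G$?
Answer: $3324$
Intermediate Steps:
$w{\left(G \right)} = 3 G$ ($w{\left(G \right)} = 2 G + G = 3 G$)
$T = 6$ ($T = 3 \left(-1\right) \left(-2\right) = \left(-3\right) \left(-2\right) = 6$)
$U{\left(y,N \right)} = -6$ ($U{\left(y,N \right)} = \left(-1\right) 6 = -6$)
$\left(-366 - 188\right) U{\left(-10,3 \right)} = \left(-366 - 188\right) \left(-6\right) = \left(-554\right) \left(-6\right) = 3324$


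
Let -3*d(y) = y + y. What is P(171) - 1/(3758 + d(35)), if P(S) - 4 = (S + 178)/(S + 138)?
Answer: 17757413/3462036 ≈ 5.1292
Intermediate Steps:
d(y) = -2*y/3 (d(y) = -(y + y)/3 = -2*y/3)
P(S) = 4 + (178 + S)/(138 + S) (P(S) = 4 + (S + 178)/(S + 138) = 4 + (178 + S)/(138 + S))
P(171) - 1/(3758 + d(35)) = 5*(146 + 171)/(138 + 171) - 1/(3758 - ⅔*35) = 5*317/309 - 1/(3758 - 70/3) = 5*(1/309)*317 - 1/11204/3 = 1585/309 - 1*3/11204 = 1585/309 - 3/11204 = 17757413/3462036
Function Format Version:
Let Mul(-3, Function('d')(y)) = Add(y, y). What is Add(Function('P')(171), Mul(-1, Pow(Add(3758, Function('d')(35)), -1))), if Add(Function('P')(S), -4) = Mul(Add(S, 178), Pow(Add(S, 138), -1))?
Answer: Rational(17757413, 3462036) ≈ 5.1292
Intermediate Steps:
Function('d')(y) = Mul(Rational(-2, 3), y) (Function('d')(y) = Mul(Rational(-1, 3), Add(y, y)) = Mul(Rational(-1, 3), Mul(2, y)) = Mul(Rational(-2, 3), y))
Function('P')(S) = Add(4, Mul(Pow(Add(138, S), -1), Add(178, S))) (Function('P')(S) = Add(4, Mul(Add(S, 178), Pow(Add(S, 138), -1))) = Add(4, Mul(Add(178, S), Pow(Add(138, S), -1))) = Add(4, Mul(Pow(Add(138, S), -1), Add(178, S))))
Add(Function('P')(171), Mul(-1, Pow(Add(3758, Function('d')(35)), -1))) = Add(Mul(5, Pow(Add(138, 171), -1), Add(146, 171)), Mul(-1, Pow(Add(3758, Mul(Rational(-2, 3), 35)), -1))) = Add(Mul(5, Pow(309, -1), 317), Mul(-1, Pow(Add(3758, Rational(-70, 3)), -1))) = Add(Mul(5, Rational(1, 309), 317), Mul(-1, Pow(Rational(11204, 3), -1))) = Add(Rational(1585, 309), Mul(-1, Rational(3, 11204))) = Add(Rational(1585, 309), Rational(-3, 11204)) = Rational(17757413, 3462036)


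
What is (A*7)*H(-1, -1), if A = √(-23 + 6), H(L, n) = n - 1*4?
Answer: -35*I*√17 ≈ -144.31*I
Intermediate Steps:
H(L, n) = -4 + n (H(L, n) = n - 4 = -4 + n)
A = I*√17 (A = √(-17) = I*√17 ≈ 4.1231*I)
(A*7)*H(-1, -1) = ((I*√17)*7)*(-4 - 1) = (7*I*√17)*(-5) = -35*I*√17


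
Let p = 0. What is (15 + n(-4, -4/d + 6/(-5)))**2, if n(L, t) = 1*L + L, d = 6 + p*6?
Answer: 49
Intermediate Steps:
d = 6 (d = 6 + 0*6 = 6 + 0 = 6)
n(L, t) = 2*L (n(L, t) = L + L = 2*L)
(15 + n(-4, -4/d + 6/(-5)))**2 = (15 + 2*(-4))**2 = (15 - 8)**2 = 7**2 = 49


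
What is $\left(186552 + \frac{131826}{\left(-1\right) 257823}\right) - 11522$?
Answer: $\frac{15042209288}{85941} \approx 1.7503 \cdot 10^{5}$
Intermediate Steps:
$\left(186552 + \frac{131826}{\left(-1\right) 257823}\right) - 11522 = \left(186552 + \frac{131826}{-257823}\right) - 11522 = \left(186552 + 131826 \left(- \frac{1}{257823}\right)\right) - 11522 = \left(186552 - \frac{43942}{85941}\right) - 11522 = \frac{16032421490}{85941} - 11522 = \frac{15042209288}{85941}$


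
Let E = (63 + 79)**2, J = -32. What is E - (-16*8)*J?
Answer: 16068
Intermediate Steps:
E = 20164 (E = 142**2 = 20164)
E - (-16*8)*J = 20164 - (-16*8)*(-32) = 20164 - (-128)*(-32) = 20164 - 1*4096 = 20164 - 4096 = 16068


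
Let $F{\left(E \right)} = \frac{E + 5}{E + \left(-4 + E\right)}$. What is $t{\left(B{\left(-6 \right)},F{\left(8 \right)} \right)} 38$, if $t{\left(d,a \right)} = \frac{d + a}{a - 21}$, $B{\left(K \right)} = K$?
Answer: $\frac{2242}{239} \approx 9.3808$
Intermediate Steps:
$F{\left(E \right)} = \frac{5 + E}{-4 + 2 E}$
$t{\left(d,a \right)} = \frac{a + d}{-21 + a}$
$t{\left(B{\left(-6 \right)},F{\left(8 \right)} \right)} 38 = \frac{\frac{5 + 8}{2 \left(-2 + 8\right)} - 6}{-21 + \frac{5 + 8}{2 \left(-2 + 8\right)}} 38 = \frac{\frac{1}{2} \cdot \frac{1}{6} \cdot 13 - 6}{-21 + \frac{1}{2} \cdot \frac{1}{6} \cdot 13} \cdot 38 = \frac{\frac{13}{12} - 6}{-21 + \frac{13}{12}} \cdot 38 = \frac{1}{- \frac{239}{12}} \left(- \frac{59}{12}\right) 38 = \left(- \frac{12}{239}\right) \left(- \frac{59}{12}\right) 38 = \frac{59}{239} \cdot 38 = \frac{2242}{239}$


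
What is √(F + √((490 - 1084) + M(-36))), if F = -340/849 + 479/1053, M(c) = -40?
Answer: √(59662343 + 1096338321*I*√634)/33111 ≈ 3.552 + 3.5444*I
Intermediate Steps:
F = 16217/297999 (F = -340*1/849 + 479*(1/1053) = -340/849 + 479/1053 = 16217/297999 ≈ 0.054420)
√(F + √((490 - 1084) + M(-36))) = √(16217/297999 + √((490 - 1084) - 40)) = √(16217/297999 + √(-594 - 40)) = √(16217/297999 + √(-634)) = √(16217/297999 + I*√634)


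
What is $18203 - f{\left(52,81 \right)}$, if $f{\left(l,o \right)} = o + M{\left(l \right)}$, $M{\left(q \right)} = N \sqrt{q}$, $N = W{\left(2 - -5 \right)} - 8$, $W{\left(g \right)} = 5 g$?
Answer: $18122 - 54 \sqrt{13} \approx 17927.0$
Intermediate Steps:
$N = 27$ ($N = 5 \left(2 - -5\right) - 8 = 5 \left(2 + 5\right) - 8 = 5 \cdot 7 - 8 = 35 - 8 = 27$)
$M{\left(q \right)} = 27 \sqrt{q}$
$f{\left(l,o \right)} = o + 27 \sqrt{l}$
$18203 - f{\left(52,81 \right)} = 18203 - \left(81 + 27 \sqrt{52}\right) = 18203 - \left(81 + 27 \cdot 2 \sqrt{13}\right) = 18203 - \left(81 + 54 \sqrt{13}\right) = 18122 - 54 \sqrt{13}$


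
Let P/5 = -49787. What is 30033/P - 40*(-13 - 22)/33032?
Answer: -80442632/1027852615 ≈ -0.078263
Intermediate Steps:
P = -248935 (P = 5*(-49787) = -248935)
30033/P - 40*(-13 - 22)/33032 = 30033/(-248935) - 40*(-13 - 22)/33032 = 30033*(-1/248935) - 40*(-35)*(1/33032) = -30033/248935 + 1400*(1/33032) = -30033/248935 + 175/4129 = -80442632/1027852615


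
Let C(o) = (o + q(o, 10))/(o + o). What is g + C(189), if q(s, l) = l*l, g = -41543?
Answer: -15702965/378 ≈ -41542.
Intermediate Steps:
q(s, l) = l**2
C(o) = (100 + o)/(2*o) (C(o) = (o + 10**2)/(o + o) = (o + 100)/((2*o)) = (100 + o)*(1/(2*o)) = (100 + o)/(2*o))
g + C(189) = -41543 + (1/2)*(100 + 189)/189 = -41543 + (1/2)*(1/189)*289 = -41543 + 289/378 = -15702965/378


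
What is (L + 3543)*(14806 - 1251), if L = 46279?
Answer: 675337210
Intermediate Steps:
(L + 3543)*(14806 - 1251) = (46279 + 3543)*(14806 - 1251) = 49822*13555 = 675337210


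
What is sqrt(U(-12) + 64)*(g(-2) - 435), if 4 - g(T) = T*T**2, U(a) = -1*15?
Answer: -2961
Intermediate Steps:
U(a) = -15
g(T) = 4 - T**3 (g(T) = 4 - T*T**2 = 4 - T**3)
sqrt(U(-12) + 64)*(g(-2) - 435) = sqrt(-15 + 64)*((4 - 1*(-2)**3) - 435) = sqrt(49)*((4 - 1*(-8)) - 435) = 7*((4 + 8) - 435) = 7*(12 - 435) = 7*(-423) = -2961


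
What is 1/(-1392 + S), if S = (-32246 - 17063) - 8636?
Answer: -1/59337 ≈ -1.6853e-5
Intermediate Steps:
S = -57945 (S = -49309 - 8636 = -57945)
1/(-1392 + S) = 1/(-1392 - 57945) = 1/(-59337) = -1/59337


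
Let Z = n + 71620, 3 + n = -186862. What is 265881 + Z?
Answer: 150636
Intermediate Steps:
n = -186865 (n = -3 - 186862 = -186865)
Z = -115245 (Z = -186865 + 71620 = -115245)
265881 + Z = 265881 - 115245 = 150636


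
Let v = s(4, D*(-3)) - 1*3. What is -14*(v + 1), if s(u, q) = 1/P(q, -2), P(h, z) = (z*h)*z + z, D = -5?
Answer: 805/29 ≈ 27.759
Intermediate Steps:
P(h, z) = z + h*z² (P(h, z) = (h*z)*z + z = h*z² + z = z + h*z²)
s(u, q) = 1/(-2 + 4*q) (s(u, q) = 1/(-2*(1 + q*(-2))) = 1/(-2*(1 - 2*q)) = 1/(-2 + 4*q))
v = -173/58 (v = 1/(2*(-1 + 2*(-5*(-3)))) - 1*3 = 1/(2*(-1 + 2*15)) - 3 = 1/(2*(-1 + 30)) - 3 = (½)/29 - 3 = (½)*(1/29) - 3 = 1/58 - 3 = -173/58 ≈ -2.9828)
-14*(v + 1) = -14*(-173/58 + 1) = -14*(-115/58) = 805/29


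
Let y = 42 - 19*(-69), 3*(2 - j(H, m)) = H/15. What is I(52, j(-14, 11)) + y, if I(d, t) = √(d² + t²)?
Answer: 1353 + 52*√2029/45 ≈ 1405.1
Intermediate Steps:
j(H, m) = 2 - H/45 (j(H, m) = 2 - H/(3*15) = 2 - H/45)
y = 1353 (y = 42 + 1311 = 1353)
I(52, j(-14, 11)) + y = √(52² + (2 - 1/45*(-14))²) + 1353 = √(2704 + (2 + 14/45)²) + 1353 = √(2704 + (104/45)²) + 1353 = √(2704 + 10816/2025) + 1353 = √(5486416/2025) + 1353 = 52*√2029/45 + 1353 = 1353 + 52*√2029/45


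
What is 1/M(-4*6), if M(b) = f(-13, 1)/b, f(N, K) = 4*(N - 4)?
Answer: 6/17 ≈ 0.35294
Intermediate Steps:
f(N, K) = -16 + 4*N (f(N, K) = 4*(-4 + N) = -16 + 4*N)
M(b) = -68/b (M(b) = (-16 + 4*(-13))/b = (-16 - 52)/b = -68/b)
1/M(-4*6) = 1/(-68/((-4*6))) = 1/(-68/(-24)) = 1/(-68*(-1/24)) = 1/(17/6) = 6/17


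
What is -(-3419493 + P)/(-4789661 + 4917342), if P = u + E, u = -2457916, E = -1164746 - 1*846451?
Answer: 7888606/127681 ≈ 61.784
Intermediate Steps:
E = -2011197 (E = -1164746 - 846451 = -2011197)
P = -4469113 (P = -2457916 - 2011197 = -4469113)
-(-3419493 + P)/(-4789661 + 4917342) = -(-3419493 - 4469113)/(-4789661 + 4917342) = -(-7888606)/127681 = -1*(-7888606/127681) = 7888606/127681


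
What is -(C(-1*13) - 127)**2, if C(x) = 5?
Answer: -14884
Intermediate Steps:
-(C(-1*13) - 127)**2 = -(5 - 127)**2 = -1*(-122)**2 = -1*14884 = -14884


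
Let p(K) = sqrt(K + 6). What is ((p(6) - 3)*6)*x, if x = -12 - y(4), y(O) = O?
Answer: 288 - 192*sqrt(3) ≈ -44.554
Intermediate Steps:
p(K) = sqrt(6 + K)
x = -16 (x = -12 - 1*4 = -12 - 4 = -16)
((p(6) - 3)*6)*x = ((sqrt(6 + 6) - 3)*6)*(-16) = ((sqrt(12) - 3)*6)*(-16) = ((2*sqrt(3) - 3)*6)*(-16) = ((-3 + 2*sqrt(3))*6)*(-16) = (-18 + 12*sqrt(3))*(-16) = 288 - 192*sqrt(3)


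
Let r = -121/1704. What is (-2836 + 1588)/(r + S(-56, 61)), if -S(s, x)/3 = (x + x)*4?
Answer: 2126592/2494777 ≈ 0.85242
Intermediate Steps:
S(s, x) = -24*x (S(s, x) = -3*(x + x)*4 = -3*2*x*4 = -24*x)
r = -121/1704 (r = -121*1/1704 = -121/1704 ≈ -0.071009)
(-2836 + 1588)/(r + S(-56, 61)) = (-2836 + 1588)/(-121/1704 - 24*61) = -1248/(-121/1704 - 1464) = -1248/(-2494777/1704) = -1248*(-1704/2494777) = 2126592/2494777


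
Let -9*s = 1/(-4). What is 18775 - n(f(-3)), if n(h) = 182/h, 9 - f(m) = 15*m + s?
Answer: 36473273/1943 ≈ 18772.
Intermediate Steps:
s = 1/36 (s = -1/(9*(-4)) = -(-1)/(9*4) = -⅑*(-¼) = 1/36 ≈ 0.027778)
f(m) = 323/36 - 15*m (f(m) = 9 - (15*m + 1/36) = 9 - (1/36 + 15*m) = 9 + (-1/36 - 15*m) = 323/36 - 15*m)
18775 - n(f(-3)) = 18775 - 182/(323/36 - 15*(-3)) = 18775 - 182/(323/36 + 45) = 18775 - 182/1943/36 = 18775 - 182*36/1943 = 18775 - 1*6552/1943 = 18775 - 6552/1943 = 36473273/1943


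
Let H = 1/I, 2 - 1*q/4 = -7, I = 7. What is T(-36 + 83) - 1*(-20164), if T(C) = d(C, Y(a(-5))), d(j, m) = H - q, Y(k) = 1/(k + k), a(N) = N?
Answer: 140897/7 ≈ 20128.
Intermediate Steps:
Y(k) = 1/(2*k)
q = 36 (q = 8 - 4*(-7) = 8 + 28 = 36)
H = ⅐ (H = 1/7 = ⅐ ≈ 0.14286)
d(j, m) = -251/7 (d(j, m) = ⅐ - 1*36 = ⅐ - 36 = -251/7)
T(C) = -251/7
T(-36 + 83) - 1*(-20164) = -251/7 - 1*(-20164) = -251/7 + 20164 = 140897/7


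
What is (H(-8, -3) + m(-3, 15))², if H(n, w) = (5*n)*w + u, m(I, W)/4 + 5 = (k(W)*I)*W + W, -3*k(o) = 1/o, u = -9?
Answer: 24025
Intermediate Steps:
k(o) = -1/(3*o)
m(I, W) = -20 + 4*W - 4*I/3 (m(I, W) = -20 + 4*(((-1/(3*W))*I)*W + W) = -20 + 4*((-I/(3*W))*W + W) = -20 + 4*(-I/3 + W) = -20 + 4*(W - I/3) = -20 + (4*W - 4*I/3) = -20 + 4*W - 4*I/3)
H(n, w) = -9 + 5*n*w (H(n, w) = (5*n)*w - 9 = 5*n*w - 9 = -9 + 5*n*w)
(H(-8, -3) + m(-3, 15))² = ((-9 + 5*(-8)*(-3)) + (-20 + 4*15 - 4/3*(-3)))² = ((-9 + 120) + (-20 + 60 + 4))² = (111 + 44)² = 155² = 24025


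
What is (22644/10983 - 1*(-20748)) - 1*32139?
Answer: -41694903/3661 ≈ -11389.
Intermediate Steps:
(22644/10983 - 1*(-20748)) - 1*32139 = (22644*(1/10983) + 20748) - 32139 = (7548/3661 + 20748) - 32139 = 75965976/3661 - 32139 = -41694903/3661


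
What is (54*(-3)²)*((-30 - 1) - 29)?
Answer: -29160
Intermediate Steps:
(54*(-3)²)*((-30 - 1) - 29) = (54*9)*(-31 - 29) = 486*(-60) = -29160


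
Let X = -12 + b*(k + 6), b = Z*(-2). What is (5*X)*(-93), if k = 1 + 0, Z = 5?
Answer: 38130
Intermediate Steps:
b = -10 (b = 5*(-2) = -10)
k = 1
X = -82 (X = -12 - 10*(1 + 6) = -12 - 10*7 = -12 - 70 = -82)
(5*X)*(-93) = (5*(-82))*(-93) = -410*(-93) = 38130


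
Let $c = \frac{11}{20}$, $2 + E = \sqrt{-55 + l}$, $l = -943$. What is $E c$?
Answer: $- \frac{11}{10} + \frac{11 i \sqrt{998}}{20} \approx -1.1 + 17.375 i$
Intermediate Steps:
$E = -2 + i \sqrt{998}$ ($E = -2 + \sqrt{-55 - 943} = -2 + \sqrt{-998} = -2 + i \sqrt{998} \approx -2.0 + 31.591 i$)
$c = \frac{11}{20}$ ($c = 11 \cdot \frac{1}{20} = \frac{11}{20} \approx 0.55$)
$E c = \left(-2 + i \sqrt{998}\right) \frac{11}{20} = - \frac{11}{10} + \frac{11 i \sqrt{998}}{20}$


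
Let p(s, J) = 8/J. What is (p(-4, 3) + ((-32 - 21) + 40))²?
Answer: 961/9 ≈ 106.78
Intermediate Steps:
(p(-4, 3) + ((-32 - 21) + 40))² = (8/3 + ((-32 - 21) + 40))² = (8*(⅓) + (-53 + 40))² = (8/3 - 13)² = (-31/3)² = 961/9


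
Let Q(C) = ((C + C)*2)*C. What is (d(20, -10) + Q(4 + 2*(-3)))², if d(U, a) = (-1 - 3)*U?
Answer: 4096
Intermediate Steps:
d(U, a) = -4*U
Q(C) = 4*C² (Q(C) = ((2*C)*2)*C = (4*C)*C = 4*C²)
(d(20, -10) + Q(4 + 2*(-3)))² = (-4*20 + 4*(4 + 2*(-3))²)² = (-80 + 4*(4 - 6)²)² = (-80 + 4*(-2)²)² = (-80 + 4*4)² = (-80 + 16)² = (-64)² = 4096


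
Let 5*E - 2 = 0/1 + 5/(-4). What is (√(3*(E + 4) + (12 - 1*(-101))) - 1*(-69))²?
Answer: (690 + √12545)²/100 ≈ 6432.1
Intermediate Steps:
E = 3/20 (E = ⅖ + (0/1 + 5/(-4))/5 = ⅖ + (0*1 + 5*(-¼))/5 = ⅖ + (0 - 5/4)/5 = ⅖ + (⅕)*(-5/4) = ⅖ - ¼ = 3/20 ≈ 0.15000)
(√(3*(E + 4) + (12 - 1*(-101))) - 1*(-69))² = (√(3*(3/20 + 4) + (12 - 1*(-101))) - 1*(-69))² = (√(3*(83/20) + (12 + 101)) + 69)² = (√(249/20 + 113) + 69)² = (√(2509/20) + 69)² = (√12545/10 + 69)² = (69 + √12545/10)²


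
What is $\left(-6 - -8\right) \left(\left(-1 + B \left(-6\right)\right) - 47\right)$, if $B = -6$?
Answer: $-24$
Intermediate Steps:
$\left(-6 - -8\right) \left(\left(-1 + B \left(-6\right)\right) - 47\right) = \left(-6 - -8\right) \left(\left(-1 - -36\right) - 47\right) = \left(-6 + 8\right) \left(\left(-1 + 36\right) - 47\right) = 2 \left(35 - 47\right) = 2 \left(-12\right) = -24$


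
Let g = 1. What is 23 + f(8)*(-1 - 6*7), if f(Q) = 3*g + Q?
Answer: -450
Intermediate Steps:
f(Q) = 3 + Q (f(Q) = 3*1 + Q = 3 + Q)
23 + f(8)*(-1 - 6*7) = 23 + (3 + 8)*(-1 - 6*7) = 23 + 11*(-1 - 42) = 23 + 11*(-43) = 23 - 473 = -450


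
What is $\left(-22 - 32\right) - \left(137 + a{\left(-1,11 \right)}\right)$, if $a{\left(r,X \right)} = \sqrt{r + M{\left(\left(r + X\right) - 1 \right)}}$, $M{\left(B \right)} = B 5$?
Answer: $-191 - 2 \sqrt{11} \approx -197.63$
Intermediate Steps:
$M{\left(B \right)} = 5 B$
$a{\left(r,X \right)} = \sqrt{-5 + 5 X + 6 r}$ ($a{\left(r,X \right)} = \sqrt{r + 5 \left(\left(r + X\right) - 1\right)} = \sqrt{r + 5 \left(\left(X + r\right) - 1\right)} = \sqrt{r + 5 \left(-1 + X + r\right)} = \sqrt{r + \left(-5 + 5 X + 5 r\right)} = \sqrt{-5 + 5 X + 6 r}$)
$\left(-22 - 32\right) - \left(137 + a{\left(-1,11 \right)}\right) = \left(-22 - 32\right) - \left(137 + \sqrt{-5 + 5 \cdot 11 + 6 \left(-1\right)}\right) = -54 - \left(137 + \sqrt{-5 + 55 - 6}\right) = -54 - \left(137 + \sqrt{44}\right) = -54 - \left(137 + 2 \sqrt{11}\right) = -191 - 2 \sqrt{11}$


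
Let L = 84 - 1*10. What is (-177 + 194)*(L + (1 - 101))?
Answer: -442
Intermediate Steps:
L = 74 (L = 84 - 10 = 74)
(-177 + 194)*(L + (1 - 101)) = (-177 + 194)*(74 + (1 - 101)) = 17*(74 - 100) = 17*(-26) = -442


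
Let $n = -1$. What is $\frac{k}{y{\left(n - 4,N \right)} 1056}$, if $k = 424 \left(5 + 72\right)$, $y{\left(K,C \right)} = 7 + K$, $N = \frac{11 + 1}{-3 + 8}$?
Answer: $\frac{371}{24} \approx 15.458$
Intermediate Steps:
$N = \frac{12}{5} \approx 2.4$
$k = 32648$ ($k = 424 \cdot 77 = 32648$)
$\frac{k}{y{\left(n - 4,N \right)} 1056} = \frac{32648}{\left(7 - 5\right) 1056} = \frac{32648}{2 \cdot 1056} = \frac{32648}{2112} = 32648 \cdot \frac{1}{2112} = \frac{371}{24}$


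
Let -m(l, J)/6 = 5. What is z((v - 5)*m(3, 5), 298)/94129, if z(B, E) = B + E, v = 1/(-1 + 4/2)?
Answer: 418/94129 ≈ 0.0044407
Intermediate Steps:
m(l, J) = -30 (m(l, J) = -6*5 = -30)
v = 1 (v = 1/(-1 + 4*(½)) = 1/(-1 + 2) = 1/1 = 1)
z((v - 5)*m(3, 5), 298)/94129 = ((1 - 5)*(-30) + 298)/94129 = (-4*(-30) + 298)*(1/94129) = (120 + 298)*(1/94129) = 418*(1/94129) = 418/94129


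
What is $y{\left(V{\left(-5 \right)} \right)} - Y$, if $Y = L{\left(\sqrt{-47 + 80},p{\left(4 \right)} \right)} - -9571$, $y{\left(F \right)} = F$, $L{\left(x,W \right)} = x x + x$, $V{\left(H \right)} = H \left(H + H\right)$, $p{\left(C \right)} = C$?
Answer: $-9554 - \sqrt{33} \approx -9559.8$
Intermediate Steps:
$V{\left(H \right)} = 2 H^{2}$ ($V{\left(H \right)} = H 2 H = 2 H^{2}$)
$L{\left(x,W \right)} = x + x^{2}$ ($L{\left(x,W \right)} = x^{2} + x = x + x^{2}$)
$Y = 9571 + \sqrt{33} \left(1 + \sqrt{33}\right)$ ($Y = \sqrt{-47 + 80} \left(1 + \sqrt{-47 + 80}\right) - -9571 = \sqrt{33} \left(1 + \sqrt{33}\right) + 9571 = 9571 + \sqrt{33} \left(1 + \sqrt{33}\right) \approx 9609.8$)
$y{\left(V{\left(-5 \right)} \right)} - Y = 2 \left(-5\right)^{2} - \left(9604 + \sqrt{33}\right) = 2 \cdot 25 - \left(9604 + \sqrt{33}\right) = 50 - \left(9604 + \sqrt{33}\right) = -9554 - \sqrt{33}$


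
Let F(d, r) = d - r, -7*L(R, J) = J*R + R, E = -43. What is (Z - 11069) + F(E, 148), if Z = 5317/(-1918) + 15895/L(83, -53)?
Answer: -46510406391/4139044 ≈ -11237.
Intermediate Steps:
L(R, J) = -R/7 - J*R/7 (L(R, J) = -(J*R + R)/7 = -(R + J*R)/7 = -R/7 - J*R/7)
Z = 95229049/4139044 (Z = 5317/(-1918) + 15895/((-1/7*83*(1 - 53))) = 5317*(-1/1918) + 15895/((-1/7*83*(-52))) = -5317/1918 + 15895/(4316/7) = -5317/1918 + 15895*(7/4316) = -5317/1918 + 111265/4316 = 95229049/4139044 ≈ 23.008)
(Z - 11069) + F(E, 148) = (95229049/4139044 - 11069) + (-43 - 1*148) = -45719848987/4139044 + (-43 - 148) = -45719848987/4139044 - 191 = -46510406391/4139044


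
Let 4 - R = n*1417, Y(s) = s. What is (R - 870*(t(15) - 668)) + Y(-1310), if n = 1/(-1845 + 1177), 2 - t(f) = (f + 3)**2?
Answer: 574477409/668 ≈ 8.6000e+5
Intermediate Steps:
t(f) = 2 - (3 + f)**2 (t(f) = 2 - (f + 3)**2 = 2 - (3 + f)**2)
n = -1/668 (n = 1/(-668) = -1/668 ≈ -0.0014970)
R = 4089/668 (R = 4 - (-1)*1417/668 = 4 - 1*(-1417/668) = 4 + 1417/668 = 4089/668 ≈ 6.1213)
(R - 870*(t(15) - 668)) + Y(-1310) = (4089/668 - 870*((2 - (3 + 15)**2) - 668)) - 1310 = (4089/668 - 870*((2 - 1*18**2) - 668)) - 1310 = (4089/668 - 870*((2 - 1*324) - 668)) - 1310 = (4089/668 - 870*((2 - 324) - 668)) - 1310 = (4089/668 - 870*(-322 - 668)) - 1310 = (4089/668 - 870*(-990)) - 1310 = (4089/668 + 861300) - 1310 = 575352489/668 - 1310 = 574477409/668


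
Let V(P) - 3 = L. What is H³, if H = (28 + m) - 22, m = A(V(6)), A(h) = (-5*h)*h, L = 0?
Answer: -59319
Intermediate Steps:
V(P) = 3 (V(P) = 3 + 0 = 3)
A(h) = -5*h²
m = -45 (m = -5*3² = -5*9 = -45)
H = -39 (H = (28 - 45) - 22 = -17 - 22 = -39)
H³ = (-39)³ = -59319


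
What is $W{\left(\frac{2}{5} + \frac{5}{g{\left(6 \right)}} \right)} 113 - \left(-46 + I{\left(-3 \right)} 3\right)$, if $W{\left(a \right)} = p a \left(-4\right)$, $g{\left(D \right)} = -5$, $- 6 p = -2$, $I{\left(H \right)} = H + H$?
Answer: $\frac{772}{5} \approx 154.4$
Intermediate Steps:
$I{\left(H \right)} = 2 H$
$p = \frac{1}{3}$ ($p = \left(- \frac{1}{6}\right) \left(-2\right) = \frac{1}{3} \approx 0.33333$)
$W{\left(a \right)} = - \frac{4 a}{3}$ ($W{\left(a \right)} = \frac{a}{3} \left(-4\right) = - \frac{4 a}{3}$)
$W{\left(\frac{2}{5} + \frac{5}{g{\left(6 \right)}} \right)} 113 - \left(-46 + I{\left(-3 \right)} 3\right) = - \frac{4 \left(\frac{2}{5} + \frac{5}{-5}\right)}{3} \cdot 113 + \left(46 - 2 \left(-3\right) 3\right) = - \frac{4 \left(2 \cdot \frac{1}{5} + 5 \left(- \frac{1}{5}\right)\right)}{3} \cdot 113 + \left(46 - \left(-6\right) 3\right) = - \frac{4 \left(\frac{2}{5} - 1\right)}{3} \cdot 113 + \left(46 - -18\right) = \left(- \frac{4}{3}\right) \left(- \frac{3}{5}\right) 113 + \left(46 + 18\right) = \frac{4}{5} \cdot 113 + 64 = \frac{452}{5} + 64 = \frac{772}{5}$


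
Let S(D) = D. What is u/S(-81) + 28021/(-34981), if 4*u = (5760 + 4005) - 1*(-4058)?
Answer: -492621167/11333844 ≈ -43.465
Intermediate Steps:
u = 13823/4 (u = ((5760 + 4005) - 1*(-4058))/4 = (9765 + 4058)/4 = (1/4)*13823 = 13823/4 ≈ 3455.8)
u/S(-81) + 28021/(-34981) = (13823/4)/(-81) + 28021/(-34981) = (13823/4)*(-1/81) + 28021*(-1/34981) = -13823/324 - 28021/34981 = -492621167/11333844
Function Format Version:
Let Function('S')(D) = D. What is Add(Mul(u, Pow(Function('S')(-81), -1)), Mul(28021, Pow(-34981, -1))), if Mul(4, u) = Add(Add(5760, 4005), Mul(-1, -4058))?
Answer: Rational(-492621167, 11333844) ≈ -43.465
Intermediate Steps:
u = Rational(13823, 4) (u = Mul(Rational(1, 4), Add(Add(5760, 4005), Mul(-1, -4058))) = Mul(Rational(1, 4), Add(9765, 4058)) = Mul(Rational(1, 4), 13823) = Rational(13823, 4) ≈ 3455.8)
Add(Mul(u, Pow(Function('S')(-81), -1)), Mul(28021, Pow(-34981, -1))) = Add(Mul(Rational(13823, 4), Pow(-81, -1)), Mul(28021, Pow(-34981, -1))) = Add(Mul(Rational(13823, 4), Rational(-1, 81)), Mul(28021, Rational(-1, 34981))) = Add(Rational(-13823, 324), Rational(-28021, 34981)) = Rational(-492621167, 11333844)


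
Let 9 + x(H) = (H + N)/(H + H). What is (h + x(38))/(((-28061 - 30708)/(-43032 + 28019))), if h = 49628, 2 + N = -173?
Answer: 56612626791/4466444 ≈ 12675.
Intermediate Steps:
N = -175 (N = -2 - 173 = -175)
x(H) = -9 + (-175 + H)/(2*H) (x(H) = -9 + (H - 175)/(H + H) = -9 + (-175 + H)/((2*H)) = -9 + (-175 + H)*(1/(2*H)) = -9 + (-175 + H)/(2*H))
(h + x(38))/(((-28061 - 30708)/(-43032 + 28019))) = (49628 + (1/2)*(-175 - 17*38)/38)/(((-28061 - 30708)/(-43032 + 28019))) = (49628 + (1/2)*(1/38)*(-175 - 646))/((-58769/(-15013))) = (49628 + (1/2)*(1/38)*(-821))/((-58769*(-1/15013))) = (49628 - 821/76)/(58769/15013) = (3770907/76)*(15013/58769) = 56612626791/4466444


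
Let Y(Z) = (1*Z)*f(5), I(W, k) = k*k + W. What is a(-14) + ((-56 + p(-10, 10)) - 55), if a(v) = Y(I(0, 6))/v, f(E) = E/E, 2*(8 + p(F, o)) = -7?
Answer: -1751/14 ≈ -125.07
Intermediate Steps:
p(F, o) = -23/2 (p(F, o) = -8 + (½)*(-7) = -8 - 7/2 = -23/2)
f(E) = 1
I(W, k) = W + k² (I(W, k) = k² + W = W + k²)
Y(Z) = Z (Y(Z) = (1*Z)*1 = Z*1 = Z)
a(v) = 36/v (a(v) = (0 + 6²)/v = (0 + 36)/v = 36/v)
a(-14) + ((-56 + p(-10, 10)) - 55) = 36/(-14) + ((-56 - 23/2) - 55) = 36*(-1/14) + (-135/2 - 55) = -18/7 - 245/2 = -1751/14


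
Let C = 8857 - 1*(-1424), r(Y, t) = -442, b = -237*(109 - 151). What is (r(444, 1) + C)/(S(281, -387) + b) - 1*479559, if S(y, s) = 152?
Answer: -4846413415/10106 ≈ -4.7956e+5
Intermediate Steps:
b = 9954 (b = -237*(-42) = 9954)
C = 10281 (C = 8857 + 1424 = 10281)
(r(444, 1) + C)/(S(281, -387) + b) - 1*479559 = (-442 + 10281)/(152 + 9954) - 1*479559 = 9839/10106 - 479559 = -4846413415/10106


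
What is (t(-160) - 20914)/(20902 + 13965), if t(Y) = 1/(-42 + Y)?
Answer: -4224629/7043134 ≈ -0.59982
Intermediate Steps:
(t(-160) - 20914)/(20902 + 13965) = (1/(-42 - 160) - 20914)/(20902 + 13965) = (1/(-202) - 20914)/34867 = (-1/202 - 20914)*(1/34867) = -4224629/202*1/34867 = -4224629/7043134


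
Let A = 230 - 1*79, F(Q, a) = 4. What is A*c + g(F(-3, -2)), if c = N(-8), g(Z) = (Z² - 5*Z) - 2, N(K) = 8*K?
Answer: -9670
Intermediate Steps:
g(Z) = -2 + Z² - 5*Z
A = 151 (A = 230 - 79 = 151)
c = -64 (c = 8*(-8) = -64)
A*c + g(F(-3, -2)) = 151*(-64) + (-2 + 4² - 5*4) = -9664 + (-2 + 16 - 20) = -9664 - 6 = -9670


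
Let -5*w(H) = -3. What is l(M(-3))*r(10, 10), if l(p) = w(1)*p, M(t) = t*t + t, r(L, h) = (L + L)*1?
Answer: 72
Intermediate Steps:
r(L, h) = 2*L (r(L, h) = (2*L)*1 = 2*L)
w(H) = ⅗ (w(H) = -⅕*(-3) = ⅗)
M(t) = t + t² (M(t) = t² + t = t + t²)
l(p) = 3*p/5
l(M(-3))*r(10, 10) = (3*(-3*(1 - 3))/5)*(2*10) = (3*(-3*(-2))/5)*20 = ((⅗)*6)*20 = (18/5)*20 = 72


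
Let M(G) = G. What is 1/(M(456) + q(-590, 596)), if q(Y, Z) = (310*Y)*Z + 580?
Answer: -1/109007364 ≈ -9.1737e-9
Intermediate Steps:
q(Y, Z) = 580 + 310*Y*Z (q(Y, Z) = 310*Y*Z + 580 = 580 + 310*Y*Z)
1/(M(456) + q(-590, 596)) = 1/(456 + (580 + 310*(-590)*596)) = 1/(456 + (580 - 109008400)) = 1/(456 - 109007820) = 1/(-109007364) = -1/109007364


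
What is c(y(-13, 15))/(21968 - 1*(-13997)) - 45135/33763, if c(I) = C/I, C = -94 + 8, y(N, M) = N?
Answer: -21099739957/15785721835 ≈ -1.3366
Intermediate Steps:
C = -86
c(I) = -86/I
c(y(-13, 15))/(21968 - 1*(-13997)) - 45135/33763 = (-86/(-13))/(21968 - 1*(-13997)) - 45135/33763 = (-86*(-1/13))/(21968 + 13997) - 45135*1/33763 = (86/13)/35965 - 45135/33763 = (86/13)*(1/35965) - 45135/33763 = 86/467545 - 45135/33763 = -21099739957/15785721835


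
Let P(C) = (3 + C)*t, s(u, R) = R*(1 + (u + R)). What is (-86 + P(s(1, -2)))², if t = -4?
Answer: 9604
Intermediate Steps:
s(u, R) = R*(1 + R + u) (s(u, R) = R*(1 + (R + u)) = R*(1 + R + u))
P(C) = -12 - 4*C (P(C) = (3 + C)*(-4) = -12 - 4*C)
(-86 + P(s(1, -2)))² = (-86 + (-12 - (-8)*(1 - 2 + 1)))² = (-86 + (-12 - (-8)*0))² = (-86 + (-12 - 4*0))² = (-86 + (-12 + 0))² = (-86 - 12)² = (-98)² = 9604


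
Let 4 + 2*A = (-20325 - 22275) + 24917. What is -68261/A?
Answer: 136522/17687 ≈ 7.7188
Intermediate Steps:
A = -17687/2 (A = -2 + ((-20325 - 22275) + 24917)/2 = -2 + (-42600 + 24917)/2 = -2 + (½)*(-17683) = -2 - 17683/2 = -17687/2 ≈ -8843.5)
-68261/A = -68261/(-17687/2) = -68261*(-2/17687) = 136522/17687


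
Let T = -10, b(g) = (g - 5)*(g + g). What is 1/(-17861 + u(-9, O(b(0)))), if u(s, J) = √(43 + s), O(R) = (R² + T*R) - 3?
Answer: -17861/319015287 - √34/319015287 ≈ -5.6006e-5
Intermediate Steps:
b(g) = 2*g*(-5 + g) (b(g) = (-5 + g)*(2*g) = 2*g*(-5 + g))
O(R) = -3 + R² - 10*R (O(R) = (R² - 10*R) - 3 = -3 + R² - 10*R)
1/(-17861 + u(-9, O(b(0)))) = 1/(-17861 + √(43 - 9)) = 1/(-17861 + √34)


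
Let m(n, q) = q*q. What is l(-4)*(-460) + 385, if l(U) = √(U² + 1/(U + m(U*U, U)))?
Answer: 385 - 230*√579/3 ≈ -1459.8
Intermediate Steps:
m(n, q) = q²
l(U) = √(U² + 1/(U + U²))
l(-4)*(-460) + 385 = √((1 + (-4)³*(1 - 4))/((-4)*(1 - 4)))*(-460) + 385 = √(-¼*(1 - 64*(-3))/(-3))*(-460) + 385 = √(-¼*(-⅓)*(1 + 192))*(-460) + 385 = √(-¼*(-⅓)*193)*(-460) + 385 = √(193/12)*(-460) + 385 = (√579/6)*(-460) + 385 = -230*√579/3 + 385 = 385 - 230*√579/3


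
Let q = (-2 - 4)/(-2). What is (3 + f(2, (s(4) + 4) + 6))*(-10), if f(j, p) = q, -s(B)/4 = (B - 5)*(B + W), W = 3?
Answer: -60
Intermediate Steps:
s(B) = -4*(-5 + B)*(3 + B) (s(B) = -4*(B - 5)*(B + 3) = -4*(-5 + B)*(3 + B))
q = 3 (q = -6*(-½) = 3)
f(j, p) = 3
(3 + f(2, (s(4) + 4) + 6))*(-10) = (3 + 3)*(-10) = 6*(-10) = -60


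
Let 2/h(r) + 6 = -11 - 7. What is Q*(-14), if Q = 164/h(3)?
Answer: 27552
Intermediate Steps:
h(r) = -1/12 (h(r) = 2/(-6 + (-11 - 7)) = 2/(-6 - 18) = 2/(-24) = 2*(-1/24) = -1/12)
Q = -1968 (Q = 164/(-1/12) = 164*(-12) = -1968)
Q*(-14) = -1968*(-14) = 27552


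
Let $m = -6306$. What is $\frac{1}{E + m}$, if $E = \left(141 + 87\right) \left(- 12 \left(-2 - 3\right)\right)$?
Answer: $\frac{1}{7374} \approx 0.00013561$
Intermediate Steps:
$E = 13680$ ($E = 228 \left(- 12 \left(-2 - 3\right)\right) = 228 \left(\left(-12\right) \left(-5\right)\right) = 228 \cdot 60 = 13680$)
$\frac{1}{E + m} = \frac{1}{13680 - 6306} = \frac{1}{7374}$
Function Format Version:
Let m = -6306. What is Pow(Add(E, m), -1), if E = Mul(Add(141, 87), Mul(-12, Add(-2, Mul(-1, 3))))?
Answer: Rational(1, 7374) ≈ 0.00013561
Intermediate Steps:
E = 13680 (E = Mul(228, Mul(-12, Add(-2, -3))) = Mul(228, Mul(-12, -5)) = Mul(228, 60) = 13680)
Pow(Add(E, m), -1) = Pow(Add(13680, -6306), -1) = Pow(7374, -1) = Rational(1, 7374)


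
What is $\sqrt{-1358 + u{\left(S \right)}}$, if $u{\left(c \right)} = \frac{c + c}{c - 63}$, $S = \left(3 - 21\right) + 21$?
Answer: $\frac{3 i \sqrt{15090}}{10} \approx 36.852 i$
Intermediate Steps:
$S = 3$ ($S = -18 + 21 = 3$)
$u{\left(c \right)} = \frac{2 c}{-63 + c}$
$\sqrt{-1358 + u{\left(S \right)}} = \sqrt{-1358 + 2 \cdot 3 \frac{1}{-63 + 3}} = \sqrt{-1358 + 2 \cdot 3 \frac{1}{-60}} = \sqrt{-1358 + 2 \cdot 3 \left(- \frac{1}{60}\right)} = \sqrt{-1358 - \frac{1}{10}} = \sqrt{- \frac{13581}{10}} = \frac{3 i \sqrt{15090}}{10}$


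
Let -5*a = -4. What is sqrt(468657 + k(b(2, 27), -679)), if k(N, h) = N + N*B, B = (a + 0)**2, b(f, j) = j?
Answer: 6*sqrt(325487)/5 ≈ 684.62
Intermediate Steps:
a = 4/5 (a = -1/5*(-4) = 4/5 ≈ 0.80000)
B = 16/25 (B = (4/5 + 0)**2 = (4/5)**2 = 16/25 ≈ 0.64000)
k(N, h) = 41*N/25 (k(N, h) = N + N*(16/25) = N + 16*N/25 = 41*N/25)
sqrt(468657 + k(b(2, 27), -679)) = sqrt(468657 + (41/25)*27) = sqrt(468657 + 1107/25) = sqrt(11717532/25) = 6*sqrt(325487)/5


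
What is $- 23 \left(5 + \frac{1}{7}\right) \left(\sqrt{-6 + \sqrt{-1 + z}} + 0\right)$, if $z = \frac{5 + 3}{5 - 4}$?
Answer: $- \frac{828 i \sqrt{6 - \sqrt{7}}}{7} \approx - 216.64 i$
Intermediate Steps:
$z = 8$ ($z = \frac{8}{1} = 8 \cdot 1 = 8$)
$- 23 \left(5 + \frac{1}{7}\right) \left(\sqrt{-6 + \sqrt{-1 + z}} + 0\right) = - 23 \left(5 + \frac{1}{7}\right) \left(\sqrt{-6 + \sqrt{-1 + 8}} + 0\right) = - 23 \left(5 + \frac{1}{7}\right) \left(\sqrt{-6 + \sqrt{7}} + 0\right) = - 23 \frac{36 \sqrt{-6 + \sqrt{7}}}{7} = - \frac{828 \sqrt{-6 + \sqrt{7}}}{7}$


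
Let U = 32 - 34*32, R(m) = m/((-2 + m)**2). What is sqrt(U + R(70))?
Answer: I*sqrt(4882874)/68 ≈ 32.496*I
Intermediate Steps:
R(m) = m/(-2 + m)**2
U = -1056 (U = 32 - 1088 = -1056)
sqrt(U + R(70)) = sqrt(-1056 + 70/(-2 + 70)**2) = sqrt(-1056 + 70/68**2) = sqrt(-1056 + 70*(1/4624)) = sqrt(-1056 + 35/2312) = sqrt(-2441437/2312) = I*sqrt(4882874)/68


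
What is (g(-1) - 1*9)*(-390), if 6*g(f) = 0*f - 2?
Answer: 3640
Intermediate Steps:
g(f) = -⅓ (g(f) = (0*f - 2)/6 = (0 - 2)/6 = (⅙)*(-2) = -⅓)
(g(-1) - 1*9)*(-390) = (-⅓ - 1*9)*(-390) = (-⅓ - 9)*(-390) = -28/3*(-390) = 3640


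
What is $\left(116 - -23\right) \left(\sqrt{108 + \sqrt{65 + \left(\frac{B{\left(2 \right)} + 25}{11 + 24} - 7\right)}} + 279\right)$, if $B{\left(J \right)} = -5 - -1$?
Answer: $38781 + \frac{139 \sqrt{2700 + 5 \sqrt{1465}}}{5} \approx 40276.0$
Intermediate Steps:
$B{\left(J \right)} = -4$ ($B{\left(J \right)} = -5 + 1 = -4$)
$\left(116 - -23\right) \left(\sqrt{108 + \sqrt{65 + \left(\frac{B{\left(2 \right)} + 25}{11 + 24} - 7\right)}} + 279\right) = \left(116 - -23\right) \left(\sqrt{108 + \sqrt{65 - \left(7 - \frac{-4 + 25}{11 + 24}\right)}} + 279\right) = \left(116 + 23\right) \left(\sqrt{108 + \sqrt{65 - \left(7 - \frac{21}{35}\right)}} + 279\right) = 139 \left(\sqrt{108 + \sqrt{65 + \left(21 \cdot \frac{1}{35} - 7\right)}} + 279\right) = 139 \left(\sqrt{108 + \sqrt{65 + \left(\frac{3}{5} - 7\right)}} + 279\right) = 139 \left(\sqrt{108 + \sqrt{65 - \frac{32}{5}}} + 279\right) = 139 \left(\sqrt{108 + \sqrt{\frac{293}{5}}} + 279\right) = 139 \left(\sqrt{108 + \frac{\sqrt{1465}}{5}} + 279\right) = 139 \left(279 + \sqrt{108 + \frac{\sqrt{1465}}{5}}\right) = 38781 + 139 \sqrt{108 + \frac{\sqrt{1465}}{5}}$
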